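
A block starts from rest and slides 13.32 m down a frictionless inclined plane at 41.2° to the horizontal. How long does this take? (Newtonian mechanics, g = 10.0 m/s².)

a = g sin(θ) = 10.0 × sin(41.2°) = 6.5869 m/s²
t = √(2d/a) = √(2 × 13.32 / 6.5869) = 2.01 s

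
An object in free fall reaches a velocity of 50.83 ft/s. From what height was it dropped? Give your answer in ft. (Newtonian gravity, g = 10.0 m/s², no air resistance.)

v = 50.83 ft/s × 0.3048 = 15.493 m/s
h = v² / (2g) = 15.493² / (2 × 10.0) = 12.0017 m
h = 12.0017 m / 0.3048 = 39.38 ft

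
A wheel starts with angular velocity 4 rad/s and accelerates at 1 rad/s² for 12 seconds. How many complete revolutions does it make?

θ = ω₀t + ½αt² = 4×12 + ½×1×12² = 120.0 rad
Total revolutions = θ/(2π) = 120.0/(2π) = 19.1
Complete revolutions = ⌊19.1⌋ = 19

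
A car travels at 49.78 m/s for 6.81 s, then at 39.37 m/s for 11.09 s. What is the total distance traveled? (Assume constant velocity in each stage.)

d₁ = v₁t₁ = 49.78 × 6.81 = 339.0018 m
d₂ = v₂t₂ = 39.37 × 11.09 = 436.6133 m
d_total = 339.0018 + 436.6133 = 775.62 m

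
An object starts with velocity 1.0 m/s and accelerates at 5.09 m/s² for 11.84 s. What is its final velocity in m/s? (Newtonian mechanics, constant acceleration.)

v = v₀ + a × t = 1.0 + 5.09 × 11.84 = 61.27 m/s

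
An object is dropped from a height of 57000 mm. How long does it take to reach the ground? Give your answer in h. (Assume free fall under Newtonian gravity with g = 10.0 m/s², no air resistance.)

h = 57000 mm × 0.001 = 57.0 m
t = √(2h/g) = √(2 × 57.0 / 10.0) = 3.37639 s
t = 3.37639 s / 3600.0 = 0.0009379 h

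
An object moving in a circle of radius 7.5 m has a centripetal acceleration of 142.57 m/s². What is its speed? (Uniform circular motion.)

v = √(a_c × r) = √(142.57 × 7.5) = 32.7 m/s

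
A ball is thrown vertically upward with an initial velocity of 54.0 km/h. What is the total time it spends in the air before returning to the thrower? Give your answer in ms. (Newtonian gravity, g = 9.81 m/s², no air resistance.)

v₀ = 54.0 km/h × 0.2777777777777778 = 15.0 m/s
t_total = 2 × v₀ / g = 2 × 15.0 / 9.81 = 3.0581 s
t_total = 3.0581 s / 0.001 = 3058 ms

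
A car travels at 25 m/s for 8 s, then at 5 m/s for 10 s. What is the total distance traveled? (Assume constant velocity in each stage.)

d₁ = v₁t₁ = 25 × 8 = 200 m
d₂ = v₂t₂ = 5 × 10 = 50 m
d_total = 200 + 50 = 250 m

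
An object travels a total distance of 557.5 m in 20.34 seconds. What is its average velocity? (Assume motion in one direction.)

v_avg = Δd / Δt = 557.5 / 20.34 = 27.41 m/s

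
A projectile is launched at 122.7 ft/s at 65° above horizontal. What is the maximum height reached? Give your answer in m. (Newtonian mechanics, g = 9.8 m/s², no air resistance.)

v₀ = 122.7 ft/s × 0.3048 = 37.399 m/s
H = v₀² × sin²(θ) / (2g) = 37.399² × sin(65°)² / (2 × 9.8) = 1398.69 × 0.821394 / 19.6 = 58.62 m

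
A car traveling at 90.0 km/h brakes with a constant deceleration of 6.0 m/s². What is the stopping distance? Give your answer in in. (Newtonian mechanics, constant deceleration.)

v₀ = 90.0 km/h × 0.2777777777777778 = 25.0 m/s
d = v₀² / (2a) = 25.0² / (2 × 6.0) = 625.0 / 12.0 = 52.0833 m
d = 52.0833 m / 0.0254 = 2051 in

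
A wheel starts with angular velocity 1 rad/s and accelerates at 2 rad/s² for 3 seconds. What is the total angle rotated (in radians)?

θ = ω₀t + ½αt² = 1×3 + ½×2×3² = 12.0 rad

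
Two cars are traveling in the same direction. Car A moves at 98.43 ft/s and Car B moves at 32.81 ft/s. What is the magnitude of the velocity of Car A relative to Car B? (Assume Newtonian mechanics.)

v_rel = |v_A - v_B| = |98.43 - 32.81| = 65.62 ft/s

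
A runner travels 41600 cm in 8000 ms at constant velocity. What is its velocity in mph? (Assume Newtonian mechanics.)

d = 41600 cm × 0.01 = 416.0 m
t = 8000 ms × 0.001 = 8.0 s
v = d / t = 416.0 / 8.0 = 52.0 m/s
v = 52.0 m/s / 0.44704 = 116.3 mph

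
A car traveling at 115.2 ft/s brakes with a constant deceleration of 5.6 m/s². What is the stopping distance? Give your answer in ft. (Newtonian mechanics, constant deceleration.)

v₀ = 115.2 ft/s × 0.3048 = 35.113 m/s
d = v₀² / (2a) = 35.113² / (2 × 5.6) = 1232.92 / 11.2 = 110.082 m
d = 110.082 m / 0.3048 = 361.2 ft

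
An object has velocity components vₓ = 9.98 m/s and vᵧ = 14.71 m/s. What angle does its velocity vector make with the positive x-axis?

θ = arctan(vᵧ/vₓ) = arctan(14.71/9.98) = 55.85°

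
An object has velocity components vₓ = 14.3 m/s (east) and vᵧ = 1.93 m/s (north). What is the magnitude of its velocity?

|v| = √(vₓ² + vᵧ²) = √(14.3² + 1.93²) = √(208.2149) = 14.43 m/s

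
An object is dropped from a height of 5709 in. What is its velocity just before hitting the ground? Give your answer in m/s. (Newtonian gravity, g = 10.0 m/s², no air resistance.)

h = 5709 in × 0.0254 = 145.009 m
v = √(2gh) = √(2 × 10.0 × 145.009) = 53.85 m/s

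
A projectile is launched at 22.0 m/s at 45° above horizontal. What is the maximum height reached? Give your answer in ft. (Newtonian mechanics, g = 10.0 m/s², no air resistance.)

H = v₀² × sin²(θ) / (2g) = 22.0² × sin(45°)² / (2 × 10.0) = 484.0 × 0.5 / 20.0 = 12.1 m
H = 12.1 m / 0.3048 = 39.7 ft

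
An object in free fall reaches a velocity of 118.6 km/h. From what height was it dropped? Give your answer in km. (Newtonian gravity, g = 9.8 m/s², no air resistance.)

v = 118.6 km/h × 0.2777777777777778 = 32.9444 m/s
h = v² / (2g) = 32.9444² / (2 × 9.8) = 55.3742 m
h = 55.3742 m / 1000.0 = 0.05537 km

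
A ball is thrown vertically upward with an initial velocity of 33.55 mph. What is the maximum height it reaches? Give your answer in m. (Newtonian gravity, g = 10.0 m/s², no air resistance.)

v₀ = 33.55 mph × 0.44704 = 14.9982 m/s
h_max = v₀² / (2g) = 14.9982² / (2 × 10.0) = 224.946 / 20.0 = 11.25 m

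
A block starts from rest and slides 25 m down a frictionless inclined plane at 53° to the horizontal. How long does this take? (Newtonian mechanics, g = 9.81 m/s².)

a = g sin(θ) = 9.81 × sin(53°) = 7.8346 m/s²
t = √(2d/a) = √(2 × 25 / 7.8346) = 2.53 s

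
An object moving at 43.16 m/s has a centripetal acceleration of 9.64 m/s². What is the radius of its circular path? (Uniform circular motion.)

r = v²/a_c = 43.16²/9.64 = 193.24 m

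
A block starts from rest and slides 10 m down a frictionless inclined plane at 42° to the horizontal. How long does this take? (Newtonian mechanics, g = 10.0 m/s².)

a = g sin(θ) = 10.0 × sin(42°) = 6.6913 m/s²
t = √(2d/a) = √(2 × 10 / 6.6913) = 1.73 s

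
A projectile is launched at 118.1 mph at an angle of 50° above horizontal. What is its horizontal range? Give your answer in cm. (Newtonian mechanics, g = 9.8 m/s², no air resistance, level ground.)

v₀ = 118.1 mph × 0.44704 = 52.7954 m/s
R = v₀² × sin(2θ) / g = 52.7954² × sin(2 × 50°) / 9.8 = 2787.35 × 0.984808 / 9.8 = 280.103 m
R = 280.103 m / 0.01 = 28010 cm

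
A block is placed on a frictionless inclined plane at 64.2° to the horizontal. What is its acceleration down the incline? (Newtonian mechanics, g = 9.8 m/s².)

a = g sin(θ) = 9.8 × sin(64.2°) = 9.8 × 0.9003 = 8.82 m/s²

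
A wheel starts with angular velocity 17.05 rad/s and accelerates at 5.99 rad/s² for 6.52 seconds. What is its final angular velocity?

ω = ω₀ + αt = 17.05 + 5.99 × 6.52 = 56.1 rad/s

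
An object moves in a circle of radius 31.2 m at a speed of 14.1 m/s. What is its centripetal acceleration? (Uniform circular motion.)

a_c = v²/r = 14.1²/31.2 = 198.81/31.2 = 6.37 m/s²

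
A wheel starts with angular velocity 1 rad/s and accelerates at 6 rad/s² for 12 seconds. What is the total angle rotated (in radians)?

θ = ω₀t + ½αt² = 1×12 + ½×6×12² = 444.0 rad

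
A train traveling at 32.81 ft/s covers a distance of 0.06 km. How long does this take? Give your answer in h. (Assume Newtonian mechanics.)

d = 0.06 km × 1000.0 = 60.0 m
v = 32.81 ft/s × 0.3048 = 10.0005 m/s
t = d / v = 60.0 / 10.0005 = 5.9997 s
t = 5.9997 s / 3600.0 = 0.001667 h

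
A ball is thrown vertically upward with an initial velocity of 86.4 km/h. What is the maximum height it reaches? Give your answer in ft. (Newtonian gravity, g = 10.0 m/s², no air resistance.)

v₀ = 86.4 km/h × 0.2777777777777778 = 24.0 m/s
h_max = v₀² / (2g) = 24.0² / (2 × 10.0) = 576.0 / 20.0 = 28.8 m
h_max = 28.8 m / 0.3048 = 94.49 ft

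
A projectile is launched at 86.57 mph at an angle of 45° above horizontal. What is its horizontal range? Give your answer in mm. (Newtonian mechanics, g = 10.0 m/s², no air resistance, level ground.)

v₀ = 86.57 mph × 0.44704 = 38.7003 m/s
R = v₀² × sin(2θ) / g = 38.7003² × sin(2 × 45°) / 10.0 = 1497.71 × 1.0 / 10.0 = 149.771 m
R = 149.771 m / 0.001 = 149800 mm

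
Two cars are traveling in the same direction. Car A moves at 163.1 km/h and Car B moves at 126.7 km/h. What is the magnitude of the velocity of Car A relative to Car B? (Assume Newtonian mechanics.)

v_rel = |v_A - v_B| = |163.1 - 126.7| = 36.4 km/h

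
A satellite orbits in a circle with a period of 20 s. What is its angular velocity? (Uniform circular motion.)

ω = 2π/T = 2π/20 = 0.3142 rad/s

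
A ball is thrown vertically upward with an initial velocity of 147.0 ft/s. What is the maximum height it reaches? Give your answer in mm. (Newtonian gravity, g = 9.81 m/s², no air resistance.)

v₀ = 147.0 ft/s × 0.3048 = 44.8056 m/s
h_max = v₀² / (2g) = 44.8056² / (2 × 9.81) = 2007.54 / 19.62 = 102.321 m
h_max = 102.321 m / 0.001 = 102300 mm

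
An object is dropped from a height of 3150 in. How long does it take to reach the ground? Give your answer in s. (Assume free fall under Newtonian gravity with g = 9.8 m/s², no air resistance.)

h = 3150 in × 0.0254 = 80.01 m
t = √(2h/g) = √(2 × 80.01 / 9.8) = 4.041 s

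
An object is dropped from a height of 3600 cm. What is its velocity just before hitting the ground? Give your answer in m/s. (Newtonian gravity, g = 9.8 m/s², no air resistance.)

h = 3600 cm × 0.01 = 36.0 m
v = √(2gh) = √(2 × 9.8 × 36.0) = 26.56 m/s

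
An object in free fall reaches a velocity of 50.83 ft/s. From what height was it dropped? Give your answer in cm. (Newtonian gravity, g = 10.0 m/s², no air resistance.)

v = 50.83 ft/s × 0.3048 = 15.493 m/s
h = v² / (2g) = 15.493² / (2 × 10.0) = 12.0017 m
h = 12.0017 m / 0.01 = 1200 cm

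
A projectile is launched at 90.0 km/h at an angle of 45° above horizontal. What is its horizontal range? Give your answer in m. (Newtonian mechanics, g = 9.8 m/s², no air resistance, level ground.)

v₀ = 90.0 km/h × 0.2777777777777778 = 25.0 m/s
R = v₀² × sin(2θ) / g = 25.0² × sin(2 × 45°) / 9.8 = 625.0 × 1.0 / 9.8 = 63.78 m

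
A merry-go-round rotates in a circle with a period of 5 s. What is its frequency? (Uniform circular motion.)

f = 1/T = 1/5 = 0.2 Hz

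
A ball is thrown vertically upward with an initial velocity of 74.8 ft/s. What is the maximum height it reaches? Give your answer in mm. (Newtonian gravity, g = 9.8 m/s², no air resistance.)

v₀ = 74.8 ft/s × 0.3048 = 22.799 m/s
h_max = v₀² / (2g) = 22.799² / (2 × 9.8) = 519.794 / 19.6 = 26.5201 m
h_max = 26.5201 m / 0.001 = 26520 mm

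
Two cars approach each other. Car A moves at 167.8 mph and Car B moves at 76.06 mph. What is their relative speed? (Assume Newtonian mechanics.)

v_rel = v_A + v_B = 167.8 + 76.06 = 243.86 mph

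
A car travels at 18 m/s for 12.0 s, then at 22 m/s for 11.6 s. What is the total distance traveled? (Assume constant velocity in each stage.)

d₁ = v₁t₁ = 18 × 12.0 = 216.0 m
d₂ = v₂t₂ = 22 × 11.6 = 255.2 m
d_total = 216.0 + 255.2 = 471.2 m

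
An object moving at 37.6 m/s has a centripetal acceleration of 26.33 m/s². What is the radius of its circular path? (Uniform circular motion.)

r = v²/a_c = 37.6²/26.33 = 53.69 m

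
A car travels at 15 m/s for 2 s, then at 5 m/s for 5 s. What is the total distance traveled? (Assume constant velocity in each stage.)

d₁ = v₁t₁ = 15 × 2 = 30 m
d₂ = v₂t₂ = 5 × 5 = 25 m
d_total = 30 + 25 = 55 m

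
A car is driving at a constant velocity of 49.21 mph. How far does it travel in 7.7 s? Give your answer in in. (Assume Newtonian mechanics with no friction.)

v = 49.21 mph × 0.44704 = 21.9988 m/s
d = v × t = 21.9988 × 7.7 = 169.391 m
d = 169.391 m / 0.0254 = 6669 in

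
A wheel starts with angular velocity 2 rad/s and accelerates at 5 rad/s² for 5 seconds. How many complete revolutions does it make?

θ = ω₀t + ½αt² = 2×5 + ½×5×5² = 72.5 rad
Total revolutions = θ/(2π) = 72.5/(2π) = 11.54
Complete revolutions = ⌊11.54⌋ = 11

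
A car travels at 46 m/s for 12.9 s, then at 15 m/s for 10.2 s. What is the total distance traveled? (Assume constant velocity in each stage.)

d₁ = v₁t₁ = 46 × 12.9 = 593.4 m
d₂ = v₂t₂ = 15 × 10.2 = 153.0 m
d_total = 593.4 + 153.0 = 746.4 m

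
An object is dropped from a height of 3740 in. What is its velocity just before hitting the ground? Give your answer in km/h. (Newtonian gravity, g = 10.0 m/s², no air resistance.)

h = 3740 in × 0.0254 = 94.996 m
v = √(2gh) = √(2 × 10.0 × 94.996) = 43.5881 m/s
v = 43.5881 m/s / 0.2777777777777778 = 156.9 km/h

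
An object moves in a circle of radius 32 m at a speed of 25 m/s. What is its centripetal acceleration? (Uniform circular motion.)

a_c = v²/r = 25²/32 = 625/32 = 19.53 m/s²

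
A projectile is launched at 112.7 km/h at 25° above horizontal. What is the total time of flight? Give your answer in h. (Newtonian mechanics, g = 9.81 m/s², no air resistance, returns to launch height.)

v₀ = 112.7 km/h × 0.2777777777777778 = 31.3056 m/s
T = 2 × v₀ × sin(θ) / g = 2 × 31.3056 × sin(25°) / 9.81 = 2 × 31.3056 × 0.422618 / 9.81 = 2.69731 s
T = 2.69731 s / 3600.0 = 0.0007493 h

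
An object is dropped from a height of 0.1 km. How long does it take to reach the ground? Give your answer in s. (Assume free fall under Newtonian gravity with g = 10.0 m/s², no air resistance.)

h = 0.1 km × 1000.0 = 100.0 m
t = √(2h/g) = √(2 × 100.0 / 10.0) = 4.472 s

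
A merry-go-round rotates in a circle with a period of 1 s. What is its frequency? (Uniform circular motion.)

f = 1/T = 1/1 = 1.0 Hz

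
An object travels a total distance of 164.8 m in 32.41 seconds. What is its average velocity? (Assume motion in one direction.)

v_avg = Δd / Δt = 164.8 / 32.41 = 5.08 m/s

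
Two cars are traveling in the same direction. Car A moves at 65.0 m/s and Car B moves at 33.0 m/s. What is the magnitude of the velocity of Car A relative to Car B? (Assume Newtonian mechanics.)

v_rel = |v_A - v_B| = |65.0 - 33.0| = 32.0 m/s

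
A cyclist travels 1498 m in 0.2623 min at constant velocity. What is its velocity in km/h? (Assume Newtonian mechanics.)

t = 0.2623 min × 60.0 = 15.738 s
v = d / t = 1498 / 15.738 = 95.1836 m/s
v = 95.1836 m/s / 0.2777777777777778 = 342.7 km/h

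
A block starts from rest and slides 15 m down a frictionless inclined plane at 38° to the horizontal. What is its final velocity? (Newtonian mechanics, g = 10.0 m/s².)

a = g sin(θ) = 10.0 × sin(38°) = 6.1566 m/s²
v = √(2ad) = √(2 × 6.1566 × 15) = 13.59 m/s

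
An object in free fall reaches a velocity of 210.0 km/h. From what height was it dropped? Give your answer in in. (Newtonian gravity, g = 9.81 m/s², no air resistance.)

v = 210.0 km/h × 0.2777777777777778 = 58.3333 m/s
h = v² / (2g) = 58.3333² / (2 × 9.81) = 173.434 m
h = 173.434 m / 0.0254 = 6828 in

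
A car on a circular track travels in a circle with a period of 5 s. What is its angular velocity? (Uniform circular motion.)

ω = 2π/T = 2π/5 = 1.2566 rad/s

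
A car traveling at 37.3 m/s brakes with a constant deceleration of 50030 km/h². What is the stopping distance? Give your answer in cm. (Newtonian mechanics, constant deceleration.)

a = 50030 km/h² × 7.716049382716049e-05 = 3.86034 m/s²
d = v₀² / (2a) = 37.3² / (2 × 3.86034) = 1391.29 / 7.72068 = 180.203 m
d = 180.203 m / 0.01 = 18020 cm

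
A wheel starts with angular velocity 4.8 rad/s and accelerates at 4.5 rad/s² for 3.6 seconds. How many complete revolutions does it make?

θ = ω₀t + ½αt² = 4.8×3.6 + ½×4.5×3.6² = 46.44 rad
Total revolutions = θ/(2π) = 46.44/(2π) = 7.39
Complete revolutions = ⌊7.39⌋ = 7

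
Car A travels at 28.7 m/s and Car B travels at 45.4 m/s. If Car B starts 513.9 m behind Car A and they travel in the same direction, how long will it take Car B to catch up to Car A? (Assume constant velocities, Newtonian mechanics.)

Relative speed: v_rel = 45.4 - 28.7 = 16.7 m/s
Time to catch: t = d₀/v_rel = 513.9/16.7 = 30.77 s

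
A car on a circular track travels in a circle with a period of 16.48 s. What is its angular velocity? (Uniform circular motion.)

ω = 2π/T = 2π/16.48 = 0.3813 rad/s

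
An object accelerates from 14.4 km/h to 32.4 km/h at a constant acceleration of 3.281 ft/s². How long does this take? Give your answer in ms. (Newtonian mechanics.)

v₀ = 14.4 km/h × 0.2777777777777778 = 4.0 m/s
v = 32.4 km/h × 0.2777777777777778 = 9.0 m/s
a = 3.281 ft/s² × 0.3048 = 1.00005 m/s²
t = (v - v₀) / a = (9.0 - 4.0) / 1.00005 = 4.99975 s
t = 4.99975 s / 0.001 = 5000 ms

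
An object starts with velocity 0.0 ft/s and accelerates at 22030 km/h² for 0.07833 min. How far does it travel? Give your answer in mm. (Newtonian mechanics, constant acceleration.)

v₀ = 0.0 ft/s × 0.3048 = 0.0 m/s
a = 22030 km/h² × 7.716049382716049e-05 = 1.69985 m/s²
t = 0.07833 min × 60.0 = 4.6998 s
d = v₀ × t + ½ × a × t² = 0.0 × 4.6998 + 0.5 × 1.69985 × 4.6998² = 18.7732 m
d = 18.7732 m / 0.001 = 18770 mm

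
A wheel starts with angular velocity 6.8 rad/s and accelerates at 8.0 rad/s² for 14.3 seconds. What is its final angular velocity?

ω = ω₀ + αt = 6.8 + 8.0 × 14.3 = 121.2 rad/s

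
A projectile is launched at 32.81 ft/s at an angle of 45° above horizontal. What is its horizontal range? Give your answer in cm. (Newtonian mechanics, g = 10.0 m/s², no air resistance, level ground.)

v₀ = 32.81 ft/s × 0.3048 = 10.0005 m/s
R = v₀² × sin(2θ) / g = 10.0005² × sin(2 × 45°) / 10.0 = 100.01 × 1.0 / 10.0 = 10.001 m
R = 10.001 m / 0.01 = 1000 cm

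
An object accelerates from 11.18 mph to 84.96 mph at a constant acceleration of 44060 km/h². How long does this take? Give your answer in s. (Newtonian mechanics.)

v₀ = 11.18 mph × 0.44704 = 4.99791 m/s
v = 84.96 mph × 0.44704 = 37.9805 m/s
a = 44060 km/h² × 7.716049382716049e-05 = 3.39969 m/s²
t = (v - v₀) / a = (37.9805 - 4.99791) / 3.39969 = 9.702 s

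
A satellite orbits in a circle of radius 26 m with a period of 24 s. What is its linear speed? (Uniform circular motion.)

v = 2πr/T = 2π×26/24 = 6.81 m/s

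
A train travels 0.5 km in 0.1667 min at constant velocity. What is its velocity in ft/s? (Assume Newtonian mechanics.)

d = 0.5 km × 1000.0 = 500.0 m
t = 0.1667 min × 60.0 = 10.002 s
v = d / t = 500.0 / 10.002 = 49.99 m/s
v = 49.99 m/s / 0.3048 = 164.0 ft/s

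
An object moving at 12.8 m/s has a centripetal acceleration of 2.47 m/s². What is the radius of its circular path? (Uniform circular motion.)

r = v²/a_c = 12.8²/2.47 = 66.33 m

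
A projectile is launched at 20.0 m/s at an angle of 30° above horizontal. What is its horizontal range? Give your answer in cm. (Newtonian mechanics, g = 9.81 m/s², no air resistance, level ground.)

R = v₀² × sin(2θ) / g = 20.0² × sin(2 × 30°) / 9.81 = 400.0 × 0.866025 / 9.81 = 35.3119 m
R = 35.3119 m / 0.01 = 3531 cm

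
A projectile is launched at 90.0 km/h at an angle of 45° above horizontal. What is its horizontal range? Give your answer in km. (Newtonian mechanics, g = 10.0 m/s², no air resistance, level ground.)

v₀ = 90.0 km/h × 0.2777777777777778 = 25.0 m/s
R = v₀² × sin(2θ) / g = 25.0² × sin(2 × 45°) / 10.0 = 625.0 × 1.0 / 10.0 = 62.5 m
R = 62.5 m / 1000.0 = 0.0625 km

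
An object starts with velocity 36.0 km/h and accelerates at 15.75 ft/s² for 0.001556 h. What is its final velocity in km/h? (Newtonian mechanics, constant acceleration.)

v₀ = 36.0 km/h × 0.2777777777777778 = 10.0 m/s
a = 15.75 ft/s² × 0.3048 = 4.8006 m/s²
t = 0.001556 h × 3600.0 = 5.6016 s
v = v₀ + a × t = 10.0 + 4.8006 × 5.6016 = 36.891 m/s
v = 36.891 m/s / 0.2777777777777778 = 132.8 km/h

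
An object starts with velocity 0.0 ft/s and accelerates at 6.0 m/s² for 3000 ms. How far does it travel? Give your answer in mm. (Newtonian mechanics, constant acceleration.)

v₀ = 0.0 ft/s × 0.3048 = 0.0 m/s
t = 3000 ms × 0.001 = 3.0 s
d = v₀ × t + ½ × a × t² = 0.0 × 3.0 + 0.5 × 6.0 × 3.0² = 27.0 m
d = 27.0 m / 0.001 = 27000 mm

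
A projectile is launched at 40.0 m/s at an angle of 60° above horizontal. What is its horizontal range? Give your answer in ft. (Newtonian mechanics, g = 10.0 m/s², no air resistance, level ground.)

R = v₀² × sin(2θ) / g = 40.0² × sin(2 × 60°) / 10.0 = 1600.0 × 0.866025 / 10.0 = 138.564 m
R = 138.564 m / 0.3048 = 454.6 ft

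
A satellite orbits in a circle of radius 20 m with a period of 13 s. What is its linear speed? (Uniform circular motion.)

v = 2πr/T = 2π×20/13 = 9.67 m/s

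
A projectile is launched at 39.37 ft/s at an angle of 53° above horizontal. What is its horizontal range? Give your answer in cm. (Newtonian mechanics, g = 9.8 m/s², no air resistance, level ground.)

v₀ = 39.37 ft/s × 0.3048 = 12.0 m/s
R = v₀² × sin(2θ) / g = 12.0² × sin(2 × 53°) / 9.8 = 144.0 × 0.961262 / 9.8 = 14.1247 m
R = 14.1247 m / 0.01 = 1412 cm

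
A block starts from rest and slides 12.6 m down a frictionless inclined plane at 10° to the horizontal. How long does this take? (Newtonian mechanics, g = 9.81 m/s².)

a = g sin(θ) = 9.81 × sin(10°) = 1.7035 m/s²
t = √(2d/a) = √(2 × 12.6 / 1.7035) = 3.85 s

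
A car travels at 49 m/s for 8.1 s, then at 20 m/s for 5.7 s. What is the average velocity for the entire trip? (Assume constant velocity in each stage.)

d₁ = v₁t₁ = 49 × 8.1 = 396.9 m
d₂ = v₂t₂ = 20 × 5.7 = 114.0 m
d_total = 510.9 m, t_total = 13.8 s
v_avg = d_total/t_total = 510.9/13.8 = 37.02 m/s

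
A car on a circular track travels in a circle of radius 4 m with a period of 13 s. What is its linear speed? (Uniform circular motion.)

v = 2πr/T = 2π×4/13 = 1.93 m/s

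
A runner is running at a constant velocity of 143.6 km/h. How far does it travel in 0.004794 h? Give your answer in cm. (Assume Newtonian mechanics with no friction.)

v = 143.6 km/h × 0.2777777777777778 = 39.8889 m/s
t = 0.004794 h × 3600.0 = 17.2584 s
d = v × t = 39.8889 × 17.2584 = 688.419 m
d = 688.419 m / 0.01 = 68840 cm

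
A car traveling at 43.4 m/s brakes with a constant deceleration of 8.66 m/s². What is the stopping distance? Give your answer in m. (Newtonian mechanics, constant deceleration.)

d = v₀² / (2a) = 43.4² / (2 × 8.66) = 1883.56 / 17.32 = 108.8 m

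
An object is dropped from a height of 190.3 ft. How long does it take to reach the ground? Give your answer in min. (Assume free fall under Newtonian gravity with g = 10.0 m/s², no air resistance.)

h = 190.3 ft × 0.3048 = 58.0034 m
t = √(2h/g) = √(2 × 58.0034 / 10.0) = 3.40598 s
t = 3.40598 s / 60.0 = 0.05677 min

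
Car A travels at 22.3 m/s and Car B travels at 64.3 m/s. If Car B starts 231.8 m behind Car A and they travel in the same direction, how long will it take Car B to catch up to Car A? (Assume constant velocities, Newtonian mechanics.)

Relative speed: v_rel = 64.3 - 22.3 = 42.0 m/s
Time to catch: t = d₀/v_rel = 231.8/42.0 = 5.52 s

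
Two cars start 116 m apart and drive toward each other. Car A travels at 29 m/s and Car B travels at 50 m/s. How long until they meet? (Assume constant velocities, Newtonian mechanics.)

Combined speed: v_combined = 29 + 50 = 79 m/s
Time to meet: t = d/v_combined = 116/79 = 1.47 s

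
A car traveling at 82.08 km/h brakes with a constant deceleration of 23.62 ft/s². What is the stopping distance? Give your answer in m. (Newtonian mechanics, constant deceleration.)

v₀ = 82.08 km/h × 0.2777777777777778 = 22.8 m/s
a = 23.62 ft/s² × 0.3048 = 7.19938 m/s²
d = v₀² / (2a) = 22.8² / (2 × 7.19938) = 519.84 / 14.3988 = 36.1 m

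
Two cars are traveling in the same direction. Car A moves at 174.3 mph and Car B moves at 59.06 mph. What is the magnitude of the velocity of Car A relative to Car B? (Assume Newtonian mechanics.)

v_rel = |v_A - v_B| = |174.3 - 59.06| = 115.24 mph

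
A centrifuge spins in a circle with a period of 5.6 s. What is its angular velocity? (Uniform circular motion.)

ω = 2π/T = 2π/5.6 = 1.122 rad/s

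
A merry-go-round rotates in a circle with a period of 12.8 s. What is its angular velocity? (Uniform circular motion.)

ω = 2π/T = 2π/12.8 = 0.4909 rad/s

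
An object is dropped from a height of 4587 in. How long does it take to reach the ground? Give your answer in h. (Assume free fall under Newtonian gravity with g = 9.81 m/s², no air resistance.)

h = 4587 in × 0.0254 = 116.51 m
t = √(2h/g) = √(2 × 116.51 / 9.81) = 4.87374 s
t = 4.87374 s / 3600.0 = 0.001354 h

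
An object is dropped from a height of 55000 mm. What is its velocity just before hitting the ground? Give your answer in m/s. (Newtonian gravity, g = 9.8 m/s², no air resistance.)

h = 55000 mm × 0.001 = 55.0 m
v = √(2gh) = √(2 × 9.8 × 55.0) = 32.83 m/s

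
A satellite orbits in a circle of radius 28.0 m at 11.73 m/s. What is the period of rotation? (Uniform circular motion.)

T = 2πr/v = 2π×28.0/11.73 = 15.0 s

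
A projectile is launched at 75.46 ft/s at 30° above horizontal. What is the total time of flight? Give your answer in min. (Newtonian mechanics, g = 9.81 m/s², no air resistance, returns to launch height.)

v₀ = 75.46 ft/s × 0.3048 = 23.0002 m/s
T = 2 × v₀ × sin(θ) / g = 2 × 23.0002 × sin(30°) / 9.81 = 2 × 23.0002 × 0.5 / 9.81 = 2.34457 s
T = 2.34457 s / 60.0 = 0.03908 min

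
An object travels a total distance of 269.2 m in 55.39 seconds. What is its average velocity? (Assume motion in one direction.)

v_avg = Δd / Δt = 269.2 / 55.39 = 4.86 m/s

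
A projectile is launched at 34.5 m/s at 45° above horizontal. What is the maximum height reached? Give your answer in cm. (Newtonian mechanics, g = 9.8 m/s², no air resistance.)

H = v₀² × sin²(θ) / (2g) = 34.5² × sin(45°)² / (2 × 9.8) = 1190.25 × 0.5 / 19.6 = 30.3635 m
H = 30.3635 m / 0.01 = 3036 cm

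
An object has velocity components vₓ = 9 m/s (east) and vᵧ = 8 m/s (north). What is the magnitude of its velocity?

|v| = √(vₓ² + vᵧ²) = √(9² + 8²) = √(145) = 12.04 m/s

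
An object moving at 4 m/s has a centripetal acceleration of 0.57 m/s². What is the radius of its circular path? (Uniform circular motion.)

r = v²/a_c = 4²/0.57 = 28.07 m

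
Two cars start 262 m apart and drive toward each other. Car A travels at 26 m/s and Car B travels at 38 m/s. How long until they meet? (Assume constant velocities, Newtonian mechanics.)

Combined speed: v_combined = 26 + 38 = 64 m/s
Time to meet: t = d/v_combined = 262/64 = 4.09 s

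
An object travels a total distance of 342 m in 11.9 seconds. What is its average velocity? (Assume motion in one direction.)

v_avg = Δd / Δt = 342 / 11.9 = 28.74 m/s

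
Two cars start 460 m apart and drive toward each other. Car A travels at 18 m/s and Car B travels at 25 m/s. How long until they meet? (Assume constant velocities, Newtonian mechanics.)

Combined speed: v_combined = 18 + 25 = 43 m/s
Time to meet: t = d/v_combined = 460/43 = 10.7 s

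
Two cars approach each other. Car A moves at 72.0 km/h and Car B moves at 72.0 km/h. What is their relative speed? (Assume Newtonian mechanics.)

v_rel = v_A + v_B = 72.0 + 72.0 = 144.0 km/h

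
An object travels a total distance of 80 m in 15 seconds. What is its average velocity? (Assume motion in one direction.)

v_avg = Δd / Δt = 80 / 15 = 5.33 m/s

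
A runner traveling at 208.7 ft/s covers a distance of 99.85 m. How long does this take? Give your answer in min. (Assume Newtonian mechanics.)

v = 208.7 ft/s × 0.3048 = 63.6118 m/s
t = d / v = 99.85 / 63.6118 = 1.56968 s
t = 1.56968 s / 60.0 = 0.02616 min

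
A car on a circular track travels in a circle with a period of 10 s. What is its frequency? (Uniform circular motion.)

f = 1/T = 1/10 = 0.1 Hz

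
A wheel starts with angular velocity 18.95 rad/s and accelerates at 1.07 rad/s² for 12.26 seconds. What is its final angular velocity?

ω = ω₀ + αt = 18.95 + 1.07 × 12.26 = 32.07 rad/s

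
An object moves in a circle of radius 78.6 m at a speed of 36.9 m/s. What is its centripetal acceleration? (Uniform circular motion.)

a_c = v²/r = 36.9²/78.6 = 1361.61/78.6 = 17.32 m/s²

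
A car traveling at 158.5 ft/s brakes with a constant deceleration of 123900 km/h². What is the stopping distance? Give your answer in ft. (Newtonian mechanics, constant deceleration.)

v₀ = 158.5 ft/s × 0.3048 = 48.3108 m/s
a = 123900 km/h² × 7.716049382716049e-05 = 9.56019 m/s²
d = v₀² / (2a) = 48.3108² / (2 × 9.56019) = 2333.93 / 19.1204 = 122.065 m
d = 122.065 m / 0.3048 = 400.5 ft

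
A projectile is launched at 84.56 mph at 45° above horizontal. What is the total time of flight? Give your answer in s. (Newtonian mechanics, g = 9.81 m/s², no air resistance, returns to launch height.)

v₀ = 84.56 mph × 0.44704 = 37.8017 m/s
T = 2 × v₀ × sin(θ) / g = 2 × 37.8017 × sin(45°) / 9.81 = 2 × 37.8017 × 0.707107 / 9.81 = 5.45 s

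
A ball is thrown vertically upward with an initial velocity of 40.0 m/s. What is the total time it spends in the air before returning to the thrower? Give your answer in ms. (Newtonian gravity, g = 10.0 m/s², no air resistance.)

t_total = 2 × v₀ / g = 2 × 40.0 / 10.0 = 8.0 s
t_total = 8.0 s / 0.001 = 8000 ms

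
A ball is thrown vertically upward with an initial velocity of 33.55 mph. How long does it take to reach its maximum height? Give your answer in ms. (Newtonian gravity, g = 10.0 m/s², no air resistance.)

v₀ = 33.55 mph × 0.44704 = 14.9982 m/s
t_up = v₀ / g = 14.9982 / 10.0 = 1.49982 s
t_up = 1.49982 s / 0.001 = 1500 ms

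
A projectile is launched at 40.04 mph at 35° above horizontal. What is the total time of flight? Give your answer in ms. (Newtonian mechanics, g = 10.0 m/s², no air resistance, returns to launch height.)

v₀ = 40.04 mph × 0.44704 = 17.8995 m/s
T = 2 × v₀ × sin(θ) / g = 2 × 17.8995 × sin(35°) / 10.0 = 2 × 17.8995 × 0.573576 / 10.0 = 2.05334 s
T = 2.05334 s / 0.001 = 2053 ms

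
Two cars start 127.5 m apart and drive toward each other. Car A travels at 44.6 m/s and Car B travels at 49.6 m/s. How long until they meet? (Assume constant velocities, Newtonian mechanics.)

Combined speed: v_combined = 44.6 + 49.6 = 94.2 m/s
Time to meet: t = d/v_combined = 127.5/94.2 = 1.35 s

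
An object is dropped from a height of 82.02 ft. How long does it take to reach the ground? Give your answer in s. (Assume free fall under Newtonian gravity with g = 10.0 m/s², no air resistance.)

h = 82.02 ft × 0.3048 = 24.9997 m
t = √(2h/g) = √(2 × 24.9997 / 10.0) = 2.236 s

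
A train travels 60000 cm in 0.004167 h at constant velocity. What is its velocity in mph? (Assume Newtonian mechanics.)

d = 60000 cm × 0.01 = 600.0 m
t = 0.004167 h × 3600.0 = 15.0012 s
v = d / t = 600.0 / 15.0012 = 39.9968 m/s
v = 39.9968 m/s / 0.44704 = 89.47 mph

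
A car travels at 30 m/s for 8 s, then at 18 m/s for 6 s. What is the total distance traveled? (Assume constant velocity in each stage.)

d₁ = v₁t₁ = 30 × 8 = 240 m
d₂ = v₂t₂ = 18 × 6 = 108 m
d_total = 240 + 108 = 348 m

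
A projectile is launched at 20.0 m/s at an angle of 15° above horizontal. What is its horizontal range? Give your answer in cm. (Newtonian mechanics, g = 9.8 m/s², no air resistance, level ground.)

R = v₀² × sin(2θ) / g = 20.0² × sin(2 × 15°) / 9.8 = 400.0 × 0.5 / 9.8 = 20.4082 m
R = 20.4082 m / 0.01 = 2041 cm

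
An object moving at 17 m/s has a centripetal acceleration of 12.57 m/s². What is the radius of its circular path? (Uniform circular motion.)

r = v²/a_c = 17²/12.57 = 22.99 m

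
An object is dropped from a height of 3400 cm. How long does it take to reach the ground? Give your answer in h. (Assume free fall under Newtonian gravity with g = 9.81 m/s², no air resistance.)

h = 3400 cm × 0.01 = 34.0 m
t = √(2h/g) = √(2 × 34.0 / 9.81) = 2.63281 s
t = 2.63281 s / 3600.0 = 0.0007313 h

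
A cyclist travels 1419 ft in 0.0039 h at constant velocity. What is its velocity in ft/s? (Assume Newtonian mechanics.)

d = 1419 ft × 0.3048 = 432.511 m
t = 0.0039 h × 3600.0 = 14.04 s
v = d / t = 432.511 / 14.04 = 30.8056 m/s
v = 30.8056 m/s / 0.3048 = 101.1 ft/s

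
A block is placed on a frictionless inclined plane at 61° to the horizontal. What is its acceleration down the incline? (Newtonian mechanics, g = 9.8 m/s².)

a = g sin(θ) = 9.8 × sin(61°) = 9.8 × 0.8746 = 8.57 m/s²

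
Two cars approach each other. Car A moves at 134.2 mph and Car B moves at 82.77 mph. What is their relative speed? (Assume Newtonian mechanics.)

v_rel = v_A + v_B = 134.2 + 82.77 = 216.97 mph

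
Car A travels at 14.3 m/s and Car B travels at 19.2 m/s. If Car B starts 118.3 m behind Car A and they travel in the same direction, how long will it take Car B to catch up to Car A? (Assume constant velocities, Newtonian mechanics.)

Relative speed: v_rel = 19.2 - 14.3 = 4.9 m/s
Time to catch: t = d₀/v_rel = 118.3/4.9 = 24.14 s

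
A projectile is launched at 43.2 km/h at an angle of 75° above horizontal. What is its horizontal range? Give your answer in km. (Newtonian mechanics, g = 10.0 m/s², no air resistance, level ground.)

v₀ = 43.2 km/h × 0.2777777777777778 = 12.0 m/s
R = v₀² × sin(2θ) / g = 12.0² × sin(2 × 75°) / 10.0 = 144.0 × 0.5 / 10.0 = 7.2 m
R = 7.2 m / 1000.0 = 0.0072 km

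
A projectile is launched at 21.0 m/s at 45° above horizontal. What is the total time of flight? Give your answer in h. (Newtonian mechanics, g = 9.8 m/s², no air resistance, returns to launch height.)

T = 2 × v₀ × sin(θ) / g = 2 × 21.0 × sin(45°) / 9.8 = 2 × 21.0 × 0.707107 / 9.8 = 3.03046 s
T = 3.03046 s / 3600.0 = 0.0008418 h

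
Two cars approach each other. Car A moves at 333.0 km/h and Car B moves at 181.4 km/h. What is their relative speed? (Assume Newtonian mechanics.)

v_rel = v_A + v_B = 333.0 + 181.4 = 514.4 km/h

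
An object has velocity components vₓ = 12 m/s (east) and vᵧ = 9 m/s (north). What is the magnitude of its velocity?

|v| = √(vₓ² + vᵧ²) = √(12² + 9²) = √(225) = 15.0 m/s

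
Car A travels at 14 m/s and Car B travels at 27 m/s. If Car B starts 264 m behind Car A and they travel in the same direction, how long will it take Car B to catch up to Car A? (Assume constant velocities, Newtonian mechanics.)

Relative speed: v_rel = 27 - 14 = 13 m/s
Time to catch: t = d₀/v_rel = 264/13 = 20.31 s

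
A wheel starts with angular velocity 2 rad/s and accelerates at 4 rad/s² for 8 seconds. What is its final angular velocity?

ω = ω₀ + αt = 2 + 4 × 8 = 34 rad/s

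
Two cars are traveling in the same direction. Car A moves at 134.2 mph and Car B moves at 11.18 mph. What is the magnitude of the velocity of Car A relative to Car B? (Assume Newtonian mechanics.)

v_rel = |v_A - v_B| = |134.2 - 11.18| = 123.02 mph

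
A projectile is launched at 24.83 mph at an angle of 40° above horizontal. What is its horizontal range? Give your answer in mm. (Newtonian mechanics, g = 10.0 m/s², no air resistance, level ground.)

v₀ = 24.83 mph × 0.44704 = 11.1 m/s
R = v₀² × sin(2θ) / g = 11.1² × sin(2 × 40°) / 10.0 = 123.21 × 0.984808 / 10.0 = 12.1338 m
R = 12.1338 m / 0.001 = 12130 mm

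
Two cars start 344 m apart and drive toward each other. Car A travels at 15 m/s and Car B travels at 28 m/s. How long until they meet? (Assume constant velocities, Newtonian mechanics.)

Combined speed: v_combined = 15 + 28 = 43 m/s
Time to meet: t = d/v_combined = 344/43 = 8.0 s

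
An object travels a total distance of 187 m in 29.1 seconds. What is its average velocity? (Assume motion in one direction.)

v_avg = Δd / Δt = 187 / 29.1 = 6.43 m/s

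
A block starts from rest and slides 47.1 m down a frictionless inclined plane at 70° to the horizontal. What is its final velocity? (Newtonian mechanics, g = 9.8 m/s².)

a = g sin(θ) = 9.8 × sin(70°) = 9.209 m/s²
v = √(2ad) = √(2 × 9.209 × 47.1) = 29.45 m/s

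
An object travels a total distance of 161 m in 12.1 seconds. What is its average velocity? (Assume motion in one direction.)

v_avg = Δd / Δt = 161 / 12.1 = 13.31 m/s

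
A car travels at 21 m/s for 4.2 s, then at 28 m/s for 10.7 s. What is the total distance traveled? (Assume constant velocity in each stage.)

d₁ = v₁t₁ = 21 × 4.2 = 88.2 m
d₂ = v₂t₂ = 28 × 10.7 = 299.6 m
d_total = 88.2 + 299.6 = 387.8 m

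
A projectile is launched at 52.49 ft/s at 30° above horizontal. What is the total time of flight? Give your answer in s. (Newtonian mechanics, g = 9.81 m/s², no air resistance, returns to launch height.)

v₀ = 52.49 ft/s × 0.3048 = 15.999 m/s
T = 2 × v₀ × sin(θ) / g = 2 × 15.999 × sin(30°) / 9.81 = 2 × 15.999 × 0.5 / 9.81 = 1.631 s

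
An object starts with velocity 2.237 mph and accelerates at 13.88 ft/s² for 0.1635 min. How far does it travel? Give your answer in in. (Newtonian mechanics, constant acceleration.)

v₀ = 2.237 mph × 0.44704 = 1.00003 m/s
a = 13.88 ft/s² × 0.3048 = 4.23062 m/s²
t = 0.1635 min × 60.0 = 9.81 s
d = v₀ × t + ½ × a × t² = 1.00003 × 9.81 + 0.5 × 4.23062 × 9.81² = 213.379 m
d = 213.379 m / 0.0254 = 8401 in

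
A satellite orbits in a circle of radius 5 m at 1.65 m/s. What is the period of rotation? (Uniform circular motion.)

T = 2πr/v = 2π×5/1.65 = 19.04 s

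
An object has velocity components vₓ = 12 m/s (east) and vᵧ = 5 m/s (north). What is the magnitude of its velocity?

|v| = √(vₓ² + vᵧ²) = √(12² + 5²) = √(169) = 13.0 m/s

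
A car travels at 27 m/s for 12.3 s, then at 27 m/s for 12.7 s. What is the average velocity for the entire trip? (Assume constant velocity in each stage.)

d₁ = v₁t₁ = 27 × 12.3 = 332.1 m
d₂ = v₂t₂ = 27 × 12.7 = 342.9 m
d_total = 675.0 m, t_total = 25.0 s
v_avg = d_total/t_total = 675.0/25.0 = 27.0 m/s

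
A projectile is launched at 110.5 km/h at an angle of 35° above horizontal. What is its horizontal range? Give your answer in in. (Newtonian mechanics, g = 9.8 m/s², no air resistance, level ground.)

v₀ = 110.5 km/h × 0.2777777777777778 = 30.6944 m/s
R = v₀² × sin(2θ) / g = 30.6944² × sin(2 × 35°) / 9.8 = 942.146 × 0.939693 / 9.8 = 90.3396 m
R = 90.3396 m / 0.0254 = 3557 in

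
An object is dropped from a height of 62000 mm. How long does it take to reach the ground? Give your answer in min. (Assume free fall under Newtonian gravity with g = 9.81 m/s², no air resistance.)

h = 62000 mm × 0.001 = 62.0 m
t = √(2h/g) = √(2 × 62.0 / 9.81) = 3.555301 s
t = 3.555301 s / 60.0 = 0.05926 min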